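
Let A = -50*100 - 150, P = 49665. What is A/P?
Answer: -1030/9933 ≈ -0.10369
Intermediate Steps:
A = -5150 (A = -5000 - 150 = -5150)
A/P = -5150/49665 = -5150*1/49665 = -1030/9933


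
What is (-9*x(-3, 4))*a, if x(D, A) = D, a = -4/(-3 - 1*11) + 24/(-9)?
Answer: -450/7 ≈ -64.286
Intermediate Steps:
a = -50/21 (a = -4/(-3 - 11) + 24*(-⅑) = -4/(-14) - 8/3 = -4*(-1/14) - 8/3 = 2/7 - 8/3 = -50/21 ≈ -2.3810)
(-9*x(-3, 4))*a = -9*(-3)*(-50/21) = 27*(-50/21) = -450/7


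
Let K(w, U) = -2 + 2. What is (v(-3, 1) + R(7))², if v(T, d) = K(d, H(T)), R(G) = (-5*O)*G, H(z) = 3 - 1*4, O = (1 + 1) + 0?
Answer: 4900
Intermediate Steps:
O = 2 (O = 2 + 0 = 2)
H(z) = -1 (H(z) = 3 - 4 = -1)
K(w, U) = 0
R(G) = -10*G (R(G) = (-5*2)*G = -10*G)
v(T, d) = 0
(v(-3, 1) + R(7))² = (0 - 10*7)² = (0 - 70)² = (-70)² = 4900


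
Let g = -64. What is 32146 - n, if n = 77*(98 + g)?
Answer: 29528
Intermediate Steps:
n = 2618 (n = 77*(98 - 64) = 77*34 = 2618)
32146 - n = 32146 - 1*2618 = 32146 - 2618 = 29528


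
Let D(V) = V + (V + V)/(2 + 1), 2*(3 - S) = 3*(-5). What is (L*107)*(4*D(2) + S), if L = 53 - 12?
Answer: 627341/6 ≈ 1.0456e+5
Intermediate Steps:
S = 21/2 (S = 3 - 3*(-5)/2 = 3 - ½*(-15) = 3 + 15/2 = 21/2 ≈ 10.500)
D(V) = 5*V/3 (D(V) = V + (2*V)/3 = V + (2*V)*(⅓) = V + 2*V/3 = 5*V/3)
L = 41
(L*107)*(4*D(2) + S) = (41*107)*(4*((5/3)*2) + 21/2) = 4387*(4*(10/3) + 21/2) = 4387*(40/3 + 21/2) = 4387*(143/6) = 627341/6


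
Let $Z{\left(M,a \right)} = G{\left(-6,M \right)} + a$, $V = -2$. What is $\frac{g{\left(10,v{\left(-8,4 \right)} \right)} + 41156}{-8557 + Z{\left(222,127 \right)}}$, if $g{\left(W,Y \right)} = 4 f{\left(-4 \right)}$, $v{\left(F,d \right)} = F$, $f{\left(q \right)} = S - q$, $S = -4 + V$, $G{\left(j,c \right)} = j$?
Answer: $- \frac{3429}{703} \approx -4.8777$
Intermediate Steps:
$S = -6$ ($S = -4 - 2 = -6$)
$f{\left(q \right)} = -6 - q$
$Z{\left(M,a \right)} = -6 + a$
$g{\left(W,Y \right)} = -8$ ($g{\left(W,Y \right)} = 4 \left(-6 - -4\right) = 4 \left(-6 + 4\right) = 4 \left(-2\right) = -8$)
$\frac{g{\left(10,v{\left(-8,4 \right)} \right)} + 41156}{-8557 + Z{\left(222,127 \right)}} = \frac{-8 + 41156}{-8557 + \left(-6 + 127\right)} = \frac{41148}{-8557 + 121} = \frac{41148}{-8436} = 41148 \left(- \frac{1}{8436}\right) = - \frac{3429}{703}$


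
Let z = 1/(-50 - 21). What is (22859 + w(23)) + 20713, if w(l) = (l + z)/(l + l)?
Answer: 71153892/1633 ≈ 43573.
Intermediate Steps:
z = -1/71 (z = 1/(-71) = -1/71 ≈ -0.014085)
w(l) = (-1/71 + l)/(2*l) (w(l) = (l - 1/71)/(l + l) = (-1/71 + l)/((2*l)) = (-1/71 + l)*(1/(2*l)) = (-1/71 + l)/(2*l))
(22859 + w(23)) + 20713 = (22859 + (1/142)*(-1 + 71*23)/23) + 20713 = (22859 + (1/142)*(1/23)*(-1 + 1633)) + 20713 = (22859 + (1/142)*(1/23)*1632) + 20713 = (22859 + 816/1633) + 20713 = 37329563/1633 + 20713 = 71153892/1633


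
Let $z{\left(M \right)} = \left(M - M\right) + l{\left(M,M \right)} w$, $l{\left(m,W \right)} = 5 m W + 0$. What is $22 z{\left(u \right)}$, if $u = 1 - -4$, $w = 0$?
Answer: $0$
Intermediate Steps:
$l{\left(m,W \right)} = 5 W m$ ($l{\left(m,W \right)} = 5 W m + 0 = 5 W m$)
$u = 5$ ($u = 1 + 4 = 5$)
$z{\left(M \right)} = 0$ ($z{\left(M \right)} = \left(M - M\right) + 5 M M 0 = 0 + 5 M^{2} \cdot 0 = 0 + 0 = 0$)
$22 z{\left(u \right)} = 22 \cdot 0 = 0$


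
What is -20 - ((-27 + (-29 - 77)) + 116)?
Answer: -3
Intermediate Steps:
-20 - ((-27 + (-29 - 77)) + 116) = -20 - ((-27 - 106) + 116) = -20 - (-133 + 116) = -20 - 1*(-17) = -20 + 17 = -3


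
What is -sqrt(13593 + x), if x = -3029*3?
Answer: -sqrt(4506) ≈ -67.127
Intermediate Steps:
x = -9087 (x = -233*39 = -9087)
-sqrt(13593 + x) = -sqrt(13593 - 9087) = -sqrt(4506)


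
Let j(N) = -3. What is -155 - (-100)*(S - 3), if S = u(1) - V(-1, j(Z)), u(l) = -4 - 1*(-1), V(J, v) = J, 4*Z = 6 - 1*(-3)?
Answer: -655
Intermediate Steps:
Z = 9/4 (Z = (6 - 1*(-3))/4 = (6 + 3)/4 = (1/4)*9 = 9/4 ≈ 2.2500)
u(l) = -3 (u(l) = -4 + 1 = -3)
S = -2 (S = -3 - 1*(-1) = -3 + 1 = -2)
-155 - (-100)*(S - 3) = -155 - (-100)*(-2 - 3) = -155 - (-100)*(-5) = -155 - 100*5 = -155 - 500 = -655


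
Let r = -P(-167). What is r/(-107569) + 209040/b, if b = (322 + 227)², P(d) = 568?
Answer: 7552473176/10807134723 ≈ 0.69884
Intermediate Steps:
b = 301401 (b = 549² = 301401)
r = -568 (r = -1*568 = -568)
r/(-107569) + 209040/b = -568/(-107569) + 209040/301401 = -568*(-1/107569) + 209040*(1/301401) = 568/107569 + 69680/100467 = 7552473176/10807134723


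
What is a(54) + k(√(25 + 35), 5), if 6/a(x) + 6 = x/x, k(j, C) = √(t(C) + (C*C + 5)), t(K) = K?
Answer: -6/5 + √35 ≈ 4.7161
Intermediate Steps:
k(j, C) = √(5 + C + C²) (k(j, C) = √(C + (C*C + 5)) = √(C + (C² + 5)) = √(C + (5 + C²)) = √(5 + C + C²))
a(x) = -6/5 (a(x) = 6/(-6 + x/x) = 6/(-6 + 1) = 6/(-5) = 6*(-⅕) = -6/5)
a(54) + k(√(25 + 35), 5) = -6/5 + √(5 + 5 + 5²) = -6/5 + √(5 + 5 + 25) = -6/5 + √35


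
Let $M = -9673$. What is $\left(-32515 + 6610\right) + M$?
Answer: $-35578$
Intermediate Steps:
$\left(-32515 + 6610\right) + M = \left(-32515 + 6610\right) - 9673 = -25905 - 9673 = -35578$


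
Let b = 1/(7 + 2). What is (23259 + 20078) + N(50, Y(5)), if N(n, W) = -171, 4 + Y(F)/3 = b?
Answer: 43166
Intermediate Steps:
b = 1/9 ≈ 0.11111
Y(F) = -35/3 (Y(F) = -12 + 3*(1/9) = -12 + 1/3 = -35/3)
(23259 + 20078) + N(50, Y(5)) = (23259 + 20078) - 171 = 43337 - 171 = 43166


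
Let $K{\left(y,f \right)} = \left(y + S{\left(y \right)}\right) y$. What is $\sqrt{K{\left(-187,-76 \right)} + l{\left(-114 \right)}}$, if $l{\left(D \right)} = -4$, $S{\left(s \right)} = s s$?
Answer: $i \sqrt{6504238} \approx 2550.3 i$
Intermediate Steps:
$S{\left(s \right)} = s^{2}$
$K{\left(y,f \right)} = y \left(y + y^{2}\right)$ ($K{\left(y,f \right)} = \left(y + y^{2}\right) y = y \left(y + y^{2}\right)$)
$\sqrt{K{\left(-187,-76 \right)} + l{\left(-114 \right)}} = \sqrt{\left(-187\right)^{2} \left(1 - 187\right) - 4} = \sqrt{34969 \left(-186\right) - 4} = \sqrt{-6504234 - 4} = \sqrt{-6504238} = i \sqrt{6504238}$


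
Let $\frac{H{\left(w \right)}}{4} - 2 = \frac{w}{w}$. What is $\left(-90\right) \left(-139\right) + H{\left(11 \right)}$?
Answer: $12522$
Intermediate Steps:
$H{\left(w \right)} = 12$ ($H{\left(w \right)} = 8 + 4 \frac{w}{w} = 8 + 4 \cdot 1 = 8 + 4 = 12$)
$\left(-90\right) \left(-139\right) + H{\left(11 \right)} = \left(-90\right) \left(-139\right) + 12 = 12510 + 12 = 12522$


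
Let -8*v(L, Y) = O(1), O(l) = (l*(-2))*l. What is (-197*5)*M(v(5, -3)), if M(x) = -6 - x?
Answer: 24625/4 ≈ 6156.3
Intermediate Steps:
O(l) = -2*l**2 (O(l) = (-2*l)*l = -2*l**2)
v(L, Y) = 1/4 (v(L, Y) = -(-1)*1**2/4 = -(-1)/4 = -1/8*(-2) = 1/4)
(-197*5)*M(v(5, -3)) = (-197*5)*(-6 - 1*1/4) = -985*(-6 - 1/4) = -985*(-25/4) = 24625/4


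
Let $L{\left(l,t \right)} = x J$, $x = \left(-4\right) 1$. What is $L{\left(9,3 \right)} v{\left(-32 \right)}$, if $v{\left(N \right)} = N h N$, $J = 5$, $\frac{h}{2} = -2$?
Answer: $81920$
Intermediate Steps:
$h = -4$ ($h = 2 \left(-2\right) = -4$)
$x = -4$
$L{\left(l,t \right)} = -20$ ($L{\left(l,t \right)} = \left(-4\right) 5 = -20$)
$v{\left(N \right)} = - 4 N^{2}$ ($v{\left(N \right)} = N \left(-4\right) N = - 4 N N = - 4 N^{2}$)
$L{\left(9,3 \right)} v{\left(-32 \right)} = - 20 \left(- 4 \left(-32\right)^{2}\right) = - 20 \left(\left(-4\right) 1024\right) = \left(-20\right) \left(-4096\right) = 81920$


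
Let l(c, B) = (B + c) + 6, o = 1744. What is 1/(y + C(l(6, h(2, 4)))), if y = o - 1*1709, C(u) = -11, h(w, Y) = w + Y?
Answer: 1/24 ≈ 0.041667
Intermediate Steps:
h(w, Y) = Y + w
l(c, B) = 6 + B + c
y = 35 (y = 1744 - 1*1709 = 1744 - 1709 = 35)
1/(y + C(l(6, h(2, 4)))) = 1/(35 - 11) = 1/24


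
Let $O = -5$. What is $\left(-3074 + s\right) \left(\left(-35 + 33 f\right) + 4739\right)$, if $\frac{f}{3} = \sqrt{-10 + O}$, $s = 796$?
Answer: $-10715712 - 225522 i \sqrt{15} \approx -1.0716 \cdot 10^{7} - 8.7344 \cdot 10^{5} i$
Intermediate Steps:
$f = 3 i \sqrt{15}$ ($f = 3 \sqrt{-10 - 5} = 3 \sqrt{-15} = 3 i \sqrt{15} \approx 11.619 i$)
$\left(-3074 + s\right) \left(\left(-35 + 33 f\right) + 4739\right) = \left(-3074 + 796\right) \left(\left(-35 + 33 \cdot 3 i \sqrt{15}\right) + 4739\right) = - 2278 \left(\left(-35 + 99 i \sqrt{15}\right) + 4739\right) = - 2278 \left(4704 + 99 i \sqrt{15}\right) = -10715712 - 225522 i \sqrt{15}$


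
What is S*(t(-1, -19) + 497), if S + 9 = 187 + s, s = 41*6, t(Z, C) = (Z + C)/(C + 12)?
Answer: 1483576/7 ≈ 2.1194e+5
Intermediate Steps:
t(Z, C) = (C + Z)/(12 + C)
s = 246
S = 424 (S = -9 + (187 + 246) = -9 + 433 = 424)
S*(t(-1, -19) + 497) = 424*((-19 - 1)/(12 - 19) + 497) = 424*(-20/(-7) + 497) = 424*(-⅐*(-20) + 497) = 424*(20/7 + 497) = 424*(3499/7) = 1483576/7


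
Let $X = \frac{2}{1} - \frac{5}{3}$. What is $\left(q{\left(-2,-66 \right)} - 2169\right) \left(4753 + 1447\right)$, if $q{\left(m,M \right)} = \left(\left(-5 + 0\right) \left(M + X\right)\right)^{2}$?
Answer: $\frac{5894364800}{9} \approx 6.5493 \cdot 10^{8}$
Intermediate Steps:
$X = \frac{1}{3}$ ($X = 2 \cdot 1 - \frac{5}{3} = 2 - \frac{5}{3} = \frac{1}{3} \approx 0.33333$)
$q{\left(m,M \right)} = \left(- \frac{5}{3} - 5 M\right)^{2}$ ($q{\left(m,M \right)} = \left(\left(-5 + 0\right) \left(M + \frac{1}{3}\right)\right)^{2} = \left(- 5 \left(\frac{1}{3} + M\right)\right)^{2} = \left(- \frac{5}{3} - 5 M\right)^{2}$)
$\left(q{\left(-2,-66 \right)} - 2169\right) \left(4753 + 1447\right) = \left(\frac{25 \left(1 + 3 \left(-66\right)\right)^{2}}{9} - 2169\right) \left(4753 + 1447\right) = \left(\frac{25 \left(1 - 198\right)^{2}}{9} - 2169\right) 6200 = \left(\frac{25 \left(-197\right)^{2}}{9} - 2169\right) 6200 = \left(\frac{25}{9} \cdot 38809 - 2169\right) 6200 = \left(\frac{970225}{9} - 2169\right) 6200 = \frac{950704}{9} \cdot 6200 = \frac{5894364800}{9}$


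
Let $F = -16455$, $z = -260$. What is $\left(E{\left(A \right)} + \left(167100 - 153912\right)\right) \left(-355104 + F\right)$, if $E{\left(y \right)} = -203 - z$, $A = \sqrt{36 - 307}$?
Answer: $-4921298955$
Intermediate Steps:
$A = i \sqrt{271}$ ($A = \sqrt{-271} = i \sqrt{271} \approx 16.462 i$)
$E{\left(y \right)} = 57$ ($E{\left(y \right)} = -203 - -260 = -203 + 260 = 57$)
$\left(E{\left(A \right)} + \left(167100 - 153912\right)\right) \left(-355104 + F\right) = \left(57 + \left(167100 - 153912\right)\right) \left(-355104 - 16455\right) = \left(57 + \left(167100 - 153912\right)\right) \left(-371559\right) = \left(57 + 13188\right) \left(-371559\right) = 13245 \left(-371559\right) = -4921298955$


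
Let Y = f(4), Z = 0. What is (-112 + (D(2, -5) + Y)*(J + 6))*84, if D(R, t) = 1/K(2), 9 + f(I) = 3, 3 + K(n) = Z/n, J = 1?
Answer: -13132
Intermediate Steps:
K(n) = -3 (K(n) = -3 + 0/n = -3 + 0 = -3)
f(I) = -6 (f(I) = -9 + 3 = -6)
Y = -6
D(R, t) = -⅓ (D(R, t) = 1/(-3) = -⅓)
(-112 + (D(2, -5) + Y)*(J + 6))*84 = (-112 + (-⅓ - 6)*(1 + 6))*84 = (-112 - 19/3*7)*84 = (-112 - 133/3)*84 = -469/3*84 = -13132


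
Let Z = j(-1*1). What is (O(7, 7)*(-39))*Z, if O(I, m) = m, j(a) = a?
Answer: 273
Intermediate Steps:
Z = -1 (Z = -1*1 = -1)
(O(7, 7)*(-39))*Z = (7*(-39))*(-1) = -273*(-1) = 273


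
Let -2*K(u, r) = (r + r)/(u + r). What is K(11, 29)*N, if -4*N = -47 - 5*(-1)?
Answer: -609/80 ≈ -7.6125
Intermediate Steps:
K(u, r) = -r/(r + u) (K(u, r) = -(r + r)/(2*(u + r)) = -2*r/(2*(r + u)) = -r/(r + u))
N = 21/2 (N = -(-47 - 5*(-1))/4 = -(-47 + 5)/4 = -¼*(-42) = 21/2 ≈ 10.500)
K(11, 29)*N = -1*29/(29 + 11)*(21/2) = -1*29/40*(21/2) = -1*29*1/40*(21/2) = -29/40*21/2 = -609/80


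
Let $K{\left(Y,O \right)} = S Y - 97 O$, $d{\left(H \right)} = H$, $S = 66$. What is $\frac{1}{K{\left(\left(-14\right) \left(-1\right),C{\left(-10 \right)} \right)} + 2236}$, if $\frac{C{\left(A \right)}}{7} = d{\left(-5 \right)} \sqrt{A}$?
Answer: $\frac{316}{12524585} - \frac{679 i \sqrt{10}}{25049170} \approx 2.523 \cdot 10^{-5} - 8.5719 \cdot 10^{-5} i$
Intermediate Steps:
$C{\left(A \right)} = - 35 \sqrt{A}$ ($C{\left(A \right)} = 7 \left(- 5 \sqrt{A}\right) = - 35 \sqrt{A}$)
$K{\left(Y,O \right)} = - 97 O + 66 Y$ ($K{\left(Y,O \right)} = 66 Y - 97 O = - 97 O + 66 Y$)
$\frac{1}{K{\left(\left(-14\right) \left(-1\right),C{\left(-10 \right)} \right)} + 2236} = \frac{1}{\left(- 97 \left(- 35 \sqrt{-10}\right) + 66 \left(\left(-14\right) \left(-1\right)\right)\right) + 2236} = \frac{1}{\left(- 97 \left(- 35 i \sqrt{10}\right) + 66 \cdot 14\right) + 2236} = \frac{1}{\left(- 97 \left(- 35 i \sqrt{10}\right) + 924\right) + 2236} = \frac{1}{\left(3395 i \sqrt{10} + 924\right) + 2236} = \frac{1}{\left(924 + 3395 i \sqrt{10}\right) + 2236} = \frac{1}{3160 + 3395 i \sqrt{10}}$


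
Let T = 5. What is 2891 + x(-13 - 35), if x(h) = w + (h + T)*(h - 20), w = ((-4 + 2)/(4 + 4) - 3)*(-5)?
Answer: 23325/4 ≈ 5831.3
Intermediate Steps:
w = 65/4 (w = (-2/8 - 3)*(-5) = (-2*⅛ - 3)*(-5) = (-¼ - 3)*(-5) = -13/4*(-5) = 65/4 ≈ 16.250)
x(h) = 65/4 + (-20 + h)*(5 + h) (x(h) = 65/4 + (h + 5)*(h - 20) = 65/4 + (5 + h)*(-20 + h) = 65/4 + (-20 + h)*(5 + h))
2891 + x(-13 - 35) = 2891 + (-335/4 + (-13 - 35)² - 15*(-13 - 35)) = 2891 + (-335/4 + (-48)² - 15*(-48)) = 2891 + (-335/4 + 2304 + 720) = 2891 + 11761/4 = 23325/4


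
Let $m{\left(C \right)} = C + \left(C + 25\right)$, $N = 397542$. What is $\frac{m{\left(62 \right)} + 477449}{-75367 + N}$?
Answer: $\frac{477598}{322175} \approx 1.4824$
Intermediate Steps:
$m{\left(C \right)} = 25 + 2 C$ ($m{\left(C \right)} = C + \left(25 + C\right) = 25 + 2 C$)
$\frac{m{\left(62 \right)} + 477449}{-75367 + N} = \frac{\left(25 + 2 \cdot 62\right) + 477449}{-75367 + 397542} = \frac{\left(25 + 124\right) + 477449}{322175} = \left(149 + 477449\right) \frac{1}{322175} = 477598 \cdot \frac{1}{322175} = \frac{477598}{322175}$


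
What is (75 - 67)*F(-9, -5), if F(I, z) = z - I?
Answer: 32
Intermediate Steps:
(75 - 67)*F(-9, -5) = (75 - 67)*(-5 - 1*(-9)) = 8*(-5 + 9) = 8*4 = 32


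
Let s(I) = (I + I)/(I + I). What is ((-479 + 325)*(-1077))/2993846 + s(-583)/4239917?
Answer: 351613573816/6346829275391 ≈ 0.055400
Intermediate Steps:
s(I) = 1 (s(I) = (2*I)/((2*I)) = (2*I)*(1/(2*I)) = 1)
((-479 + 325)*(-1077))/2993846 + s(-583)/4239917 = ((-479 + 325)*(-1077))/2993846 + 1/4239917 = -154*(-1077)*(1/2993846) + 1*(1/4239917) = 165858*(1/2993846) + 1/4239917 = 82929/1496923 + 1/4239917 = 351613573816/6346829275391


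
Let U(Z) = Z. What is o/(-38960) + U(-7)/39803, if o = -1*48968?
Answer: 243600073/193840610 ≈ 1.2567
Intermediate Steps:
o = -48968
o/(-38960) + U(-7)/39803 = -48968/(-38960) - 7/39803 = -48968*(-1/38960) - 7*1/39803 = 6121/4870 - 7/39803 = 243600073/193840610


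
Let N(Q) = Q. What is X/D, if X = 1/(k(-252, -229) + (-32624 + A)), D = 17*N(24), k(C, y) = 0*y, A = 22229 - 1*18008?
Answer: -1/11588424 ≈ -8.6293e-8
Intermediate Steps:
A = 4221 (A = 22229 - 18008 = 4221)
k(C, y) = 0
D = 408 (D = 17*24 = 408)
X = -1/28403 (X = 1/(0 + (-32624 + 4221)) = 1/(0 - 28403) = 1/(-28403) = -1/28403 ≈ -3.5208e-5)
X/D = -1/28403/408 = -1/28403*1/408 = -1/11588424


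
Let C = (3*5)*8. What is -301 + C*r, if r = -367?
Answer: -44341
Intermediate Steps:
C = 120 (C = 15*8 = 120)
-301 + C*r = -301 + 120*(-367) = -301 - 44040 = -44341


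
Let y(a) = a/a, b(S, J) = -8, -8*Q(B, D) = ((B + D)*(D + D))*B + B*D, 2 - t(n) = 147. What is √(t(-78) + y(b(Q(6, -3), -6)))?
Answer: 12*I ≈ 12.0*I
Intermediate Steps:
t(n) = -145 (t(n) = 2 - 1*147 = 2 - 147 = -145)
Q(B, D) = -B*D/8 - B*D*(B + D)/4 (Q(B, D) = -(((B + D)*(D + D))*B + B*D)/8 = -(((B + D)*(2*D))*B + B*D)/8 = -((2*D*(B + D))*B + B*D)/8 = -(2*B*D*(B + D) + B*D)/8 = -(B*D + 2*B*D*(B + D))/8 = -B*D/8 - B*D*(B + D)/4)
y(a) = 1
√(t(-78) + y(b(Q(6, -3), -6))) = √(-145 + 1) = √(-144) = 12*I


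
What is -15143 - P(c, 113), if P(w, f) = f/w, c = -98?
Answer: -1483901/98 ≈ -15142.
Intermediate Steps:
-15143 - P(c, 113) = -15143 - 113/(-98) = -15143 - 113*(-1)/98 = -15143 - 1*(-113/98) = -15143 + 113/98 = -1483901/98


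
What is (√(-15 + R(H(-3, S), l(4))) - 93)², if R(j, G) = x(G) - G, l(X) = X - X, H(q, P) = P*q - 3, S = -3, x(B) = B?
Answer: (93 - I*√15)² ≈ 8634.0 - 720.38*I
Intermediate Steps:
H(q, P) = -3 + P*q
l(X) = 0
R(j, G) = 0 (R(j, G) = G - G = 0)
(√(-15 + R(H(-3, S), l(4))) - 93)² = (√(-15 + 0) - 93)² = (√(-15) - 93)² = (I*√15 - 93)² = (-93 + I*√15)²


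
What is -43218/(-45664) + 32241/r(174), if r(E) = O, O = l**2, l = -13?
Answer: 739778433/3858608 ≈ 191.72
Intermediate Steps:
O = 169 (O = (-13)**2 = 169)
r(E) = 169
-43218/(-45664) + 32241/r(174) = -43218/(-45664) + 32241/169 = -43218*(-1/45664) + 32241*(1/169) = 21609/22832 + 32241/169 = 739778433/3858608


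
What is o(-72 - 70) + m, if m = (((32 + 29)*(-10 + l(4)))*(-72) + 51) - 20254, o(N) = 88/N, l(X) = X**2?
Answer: -3305449/71 ≈ -46556.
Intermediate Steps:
m = -46555 (m = (((32 + 29)*(-10 + 4**2))*(-72) + 51) - 20254 = ((61*(-10 + 16))*(-72) + 51) - 20254 = ((61*6)*(-72) + 51) - 20254 = (366*(-72) + 51) - 20254 = (-26352 + 51) - 20254 = -26301 - 20254 = -46555)
o(-72 - 70) + m = 88/(-72 - 70) - 46555 = 88/(-142) - 46555 = 88*(-1/142) - 46555 = -44/71 - 46555 = -3305449/71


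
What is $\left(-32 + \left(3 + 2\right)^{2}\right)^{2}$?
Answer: $49$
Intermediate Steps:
$\left(-32 + \left(3 + 2\right)^{2}\right)^{2} = \left(-32 + 5^{2}\right)^{2} = \left(-32 + 25\right)^{2} = \left(-7\right)^{2} = 49$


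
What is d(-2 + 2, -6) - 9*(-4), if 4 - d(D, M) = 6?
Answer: 34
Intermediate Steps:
d(D, M) = -2 (d(D, M) = 4 - 1*6 = 4 - 6 = -2)
d(-2 + 2, -6) - 9*(-4) = -2 - 9*(-4) = -2 + 36 = 34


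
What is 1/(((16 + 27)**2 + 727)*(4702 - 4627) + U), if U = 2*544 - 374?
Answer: 1/193914 ≈ 5.1569e-6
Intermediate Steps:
U = 714 (U = 1088 - 374 = 714)
1/(((16 + 27)**2 + 727)*(4702 - 4627) + U) = 1/(((16 + 27)**2 + 727)*(4702 - 4627) + 714) = 1/((43**2 + 727)*75 + 714) = 1/((1849 + 727)*75 + 714) = 1/(2576*75 + 714) = 1/(193200 + 714) = 1/193914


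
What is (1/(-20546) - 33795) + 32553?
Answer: -25518133/20546 ≈ -1242.0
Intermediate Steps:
(1/(-20546) - 33795) + 32553 = (-1/20546 - 33795) + 32553 = -694352071/20546 + 32553 = -25518133/20546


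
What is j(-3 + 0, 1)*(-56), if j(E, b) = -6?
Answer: 336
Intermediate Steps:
j(-3 + 0, 1)*(-56) = -6*(-56) = 336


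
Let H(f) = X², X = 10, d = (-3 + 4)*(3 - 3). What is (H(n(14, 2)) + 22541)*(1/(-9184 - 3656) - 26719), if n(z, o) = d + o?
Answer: -2589164089667/4280 ≈ -6.0494e+8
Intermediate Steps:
d = 0 (d = 1*0 = 0)
n(z, o) = o (n(z, o) = 0 + o = o)
H(f) = 100 (H(f) = 10² = 100)
(H(n(14, 2)) + 22541)*(1/(-9184 - 3656) - 26719) = (100 + 22541)*(1/(-9184 - 3656) - 26719) = 22641*(1/(-12840) - 26719) = 22641*(-1/12840 - 26719) = 22641*(-343071961/12840) = -2589164089667/4280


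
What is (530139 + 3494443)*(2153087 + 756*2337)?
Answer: 15775793973938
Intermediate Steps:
(530139 + 3494443)*(2153087 + 756*2337) = 4024582*(2153087 + 1766772) = 4024582*3919859 = 15775793973938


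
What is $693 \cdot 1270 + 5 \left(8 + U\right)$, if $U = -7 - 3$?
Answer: $880100$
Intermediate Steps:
$U = -10$
$693 \cdot 1270 + 5 \left(8 + U\right) = 693 \cdot 1270 + 5 \left(8 - 10\right) = 880110 + 5 \left(-2\right) = 880110 - 10 = 880100$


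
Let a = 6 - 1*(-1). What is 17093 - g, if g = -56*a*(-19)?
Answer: 9645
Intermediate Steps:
a = 7 (a = 6 + 1 = 7)
g = 7448 (g = -56*7*(-19) = -7*56*(-19) = -392*(-19) = 7448)
17093 - g = 17093 - 1*7448 = 17093 - 7448 = 9645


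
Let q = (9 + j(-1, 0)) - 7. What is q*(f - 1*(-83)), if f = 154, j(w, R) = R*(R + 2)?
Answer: 474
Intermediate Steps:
j(w, R) = R*(2 + R)
q = 2 (q = (9 + 0*(2 + 0)) - 7 = (9 + 0*2) - 7 = (9 + 0) - 7 = 9 - 7 = 2)
q*(f - 1*(-83)) = 2*(154 - 1*(-83)) = 2*(154 + 83) = 2*237 = 474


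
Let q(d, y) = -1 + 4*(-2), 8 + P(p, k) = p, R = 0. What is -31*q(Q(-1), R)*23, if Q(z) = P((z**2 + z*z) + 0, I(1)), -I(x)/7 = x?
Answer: 6417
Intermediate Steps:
I(x) = -7*x
P(p, k) = -8 + p
Q(z) = -8 + 2*z**2 (Q(z) = -8 + ((z**2 + z*z) + 0) = -8 + ((z**2 + z**2) + 0) = -8 + (2*z**2 + 0) = -8 + 2*z**2)
q(d, y) = -9 (q(d, y) = -1 - 8 = -9)
-31*q(Q(-1), R)*23 = -31*(-9)*23 = 279*23 = 6417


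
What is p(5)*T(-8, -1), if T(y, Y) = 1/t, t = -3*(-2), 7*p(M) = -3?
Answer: -1/14 ≈ -0.071429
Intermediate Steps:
p(M) = -3/7 (p(M) = (1/7)*(-3) = -3/7)
t = 6
T(y, Y) = 1/6
p(5)*T(-8, -1) = -3/7*1/6 = -1/14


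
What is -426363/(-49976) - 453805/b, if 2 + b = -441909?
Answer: 211093858373/22084944136 ≈ 9.5583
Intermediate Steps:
b = -441911 (b = -2 - 441909 = -441911)
-426363/(-49976) - 453805/b = -426363/(-49976) - 453805/(-441911) = -426363*(-1/49976) - 453805*(-1/441911) = 426363/49976 + 453805/441911 = 211093858373/22084944136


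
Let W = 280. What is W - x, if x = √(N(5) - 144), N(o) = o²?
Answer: 280 - I*√119 ≈ 280.0 - 10.909*I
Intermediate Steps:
x = I*√119 (x = √(5² - 144) = √(25 - 144) = √(-119) = I*√119 ≈ 10.909*I)
W - x = 280 - I*√119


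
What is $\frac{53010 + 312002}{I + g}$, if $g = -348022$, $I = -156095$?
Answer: $- \frac{365012}{504117} \approx -0.72406$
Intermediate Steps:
$\frac{53010 + 312002}{I + g} = \frac{53010 + 312002}{-156095 - 348022} = \frac{365012}{-504117} = 365012 \left(- \frac{1}{504117}\right) = - \frac{365012}{504117}$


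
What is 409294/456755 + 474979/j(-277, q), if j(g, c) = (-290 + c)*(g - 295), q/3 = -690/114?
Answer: 84504335283/23533844620 ≈ 3.5908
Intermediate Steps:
q = -345/19 (q = 3*(-690/114) = 3*(-690*1/114) = 3*(-115/19) = -345/19 ≈ -18.158)
j(g, c) = (-295 + g)*(-290 + c) (j(g, c) = (-290 + c)*(-295 + g) = (-295 + g)*(-290 + c))
409294/456755 + 474979/j(-277, q) = 409294/456755 + 474979/(85550 - 295*(-345/19) - 290*(-277) - 345/19*(-277)) = 409294*(1/456755) + 474979/(85550 + 101775/19 + 80330 + 95565/19) = 409294/456755 + 474979/(3349060/19) = 409294/456755 + 474979*(19/3349060) = 409294/456755 + 9024601/3349060 = 84504335283/23533844620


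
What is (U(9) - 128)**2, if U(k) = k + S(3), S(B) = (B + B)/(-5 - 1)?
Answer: 14400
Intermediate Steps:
S(B) = -B/3 (S(B) = (2*B)/(-6) = (2*B)*(-1/6) = -B/3)
U(k) = -1 + k (U(k) = k - 1/3*3 = k - 1 = -1 + k)
(U(9) - 128)**2 = ((-1 + 9) - 128)**2 = (8 - 128)**2 = (-120)**2 = 14400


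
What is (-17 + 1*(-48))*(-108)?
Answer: 7020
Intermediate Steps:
(-17 + 1*(-48))*(-108) = (-17 - 48)*(-108) = -65*(-108) = 7020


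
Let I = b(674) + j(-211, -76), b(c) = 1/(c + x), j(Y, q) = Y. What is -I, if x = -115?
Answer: 117948/559 ≈ 211.00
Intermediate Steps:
b(c) = 1/(-115 + c) (b(c) = 1/(c - 115) = 1/(-115 + c))
I = -117948/559 (I = 1/(-115 + 674) - 211 = 1/559 - 211 = -117948/559 ≈ -211.00)
-I = -1*(-117948/559) = 117948/559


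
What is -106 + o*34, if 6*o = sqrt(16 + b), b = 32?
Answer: -106 + 68*sqrt(3)/3 ≈ -66.740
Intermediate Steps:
o = 2*sqrt(3)/3 (o = sqrt(16 + 32)/6 = sqrt(48)/6 = (4*sqrt(3))/6 = 2*sqrt(3)/3 ≈ 1.1547)
-106 + o*34 = -106 + (2*sqrt(3)/3)*34 = -106 + 68*sqrt(3)/3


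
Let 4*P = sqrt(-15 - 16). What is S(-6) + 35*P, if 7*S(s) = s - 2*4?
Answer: -2 + 35*I*sqrt(31)/4 ≈ -2.0 + 48.718*I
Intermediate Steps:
S(s) = -8/7 + s/7 (S(s) = (s - 2*4)/7 = (s - 8)/7 = (-8 + s)/7 = -8/7 + s/7)
P = I*sqrt(31)/4 (P = sqrt(-15 - 16)/4 = sqrt(-31)/4 = (I*sqrt(31))/4 = I*sqrt(31)/4 ≈ 1.3919*I)
S(-6) + 35*P = (-8/7 + (1/7)*(-6)) + 35*(I*sqrt(31)/4) = (-8/7 - 6/7) + 35*I*sqrt(31)/4 = -2 + 35*I*sqrt(31)/4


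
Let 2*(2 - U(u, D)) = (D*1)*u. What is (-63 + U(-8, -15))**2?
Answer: 14641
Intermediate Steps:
U(u, D) = 2 - D*u/2 (U(u, D) = 2 - D*1*u/2 = 2 - D*u/2)
(-63 + U(-8, -15))**2 = (-63 + (2 - 1/2*(-15)*(-8)))**2 = (-63 + (2 - 60))**2 = (-63 - 58)**2 = (-121)**2 = 14641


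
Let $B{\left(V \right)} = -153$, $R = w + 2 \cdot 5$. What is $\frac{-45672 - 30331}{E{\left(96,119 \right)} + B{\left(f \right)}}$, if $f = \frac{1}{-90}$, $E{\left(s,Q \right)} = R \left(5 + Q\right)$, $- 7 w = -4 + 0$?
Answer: $- \frac{532021}{8105} \approx -65.641$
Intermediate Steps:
$w = \frac{4}{7}$ ($w = - \frac{-4 + 0}{7} = \left(- \frac{1}{7}\right) \left(-4\right) = \frac{4}{7} \approx 0.57143$)
$R = \frac{74}{7}$ ($R = \frac{4}{7} + 2 \cdot 5 = \frac{4}{7} + 10 = \frac{74}{7} \approx 10.571$)
$E{\left(s,Q \right)} = \frac{370}{7} + \frac{74 Q}{7}$ ($E{\left(s,Q \right)} = \frac{74 \left(5 + Q\right)}{7} = \frac{370}{7} + \frac{74 Q}{7}$)
$f = - \frac{1}{90} \approx -0.011111$
$\frac{-45672 - 30331}{E{\left(96,119 \right)} + B{\left(f \right)}} = \frac{-45672 - 30331}{\left(\frac{370}{7} + \frac{74}{7} \cdot 119\right) - 153} = - \frac{76003}{\left(\frac{370}{7} + 1258\right) - 153} = - \frac{76003}{\frac{9176}{7} - 153} = - \frac{76003}{\frac{8105}{7}} = \left(-76003\right) \frac{7}{8105} = - \frac{532021}{8105}$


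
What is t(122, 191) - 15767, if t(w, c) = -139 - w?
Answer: -16028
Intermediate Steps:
t(122, 191) - 15767 = (-139 - 1*122) - 15767 = (-139 - 122) - 15767 = -261 - 15767 = -16028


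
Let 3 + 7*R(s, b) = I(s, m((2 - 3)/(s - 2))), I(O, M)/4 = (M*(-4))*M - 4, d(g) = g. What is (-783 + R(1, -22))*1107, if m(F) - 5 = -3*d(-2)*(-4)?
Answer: -12482532/7 ≈ -1.7832e+6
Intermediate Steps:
m(F) = -19 (m(F) = 5 - 3*(-2)*(-4) = 5 + 6*(-4) = 5 - 24 = -19)
I(O, M) = -16 - 16*M**2 (I(O, M) = 4*((M*(-4))*M - 4) = 4*((-4*M)*M - 4) = 4*(-4*M**2 - 4) = 4*(-4 - 4*M**2) = -16 - 16*M**2)
R(s, b) = -5795/7 (R(s, b) = -3/7 + (-16 - 16*(-19)**2)/7 = -3/7 + (-16 - 16*361)/7 = -3/7 + (-16 - 5776)/7 = -3/7 + (1/7)*(-5792) = -3/7 - 5792/7 = -5795/7)
(-783 + R(1, -22))*1107 = (-783 - 5795/7)*1107 = -11276/7*1107 = -12482532/7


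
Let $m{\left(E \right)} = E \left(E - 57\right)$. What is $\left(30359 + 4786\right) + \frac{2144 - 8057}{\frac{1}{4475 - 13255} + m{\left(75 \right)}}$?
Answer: $\frac{416521733715}{11852999} \approx 35141.0$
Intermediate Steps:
$m{\left(E \right)} = E \left(-57 + E\right)$
$\left(30359 + 4786\right) + \frac{2144 - 8057}{\frac{1}{4475 - 13255} + m{\left(75 \right)}} = \left(30359 + 4786\right) + \frac{2144 - 8057}{\frac{1}{4475 - 13255} + 75 \left(-57 + 75\right)} = 35145 - \frac{5913}{\frac{1}{-8780} + 75 \cdot 18} = 35145 - \frac{5913}{- \frac{1}{8780} + 1350} = 35145 - \frac{5913}{\frac{11852999}{8780}} = 35145 - \frac{51916140}{11852999} = \frac{416521733715}{11852999}$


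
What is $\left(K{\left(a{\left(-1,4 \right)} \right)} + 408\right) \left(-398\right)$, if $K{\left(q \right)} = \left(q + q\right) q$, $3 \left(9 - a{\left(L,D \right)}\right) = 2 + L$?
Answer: $- \frac{1999552}{9} \approx -2.2217 \cdot 10^{5}$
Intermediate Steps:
$a{\left(L,D \right)} = \frac{25}{3} - \frac{L}{3}$ ($a{\left(L,D \right)} = 9 - \frac{2 + L}{3} = 9 - \left(\frac{2}{3} + \frac{L}{3}\right) = \frac{25}{3} - \frac{L}{3}$)
$K{\left(q \right)} = 2 q^{2}$ ($K{\left(q \right)} = 2 q q = 2 q^{2}$)
$\left(K{\left(a{\left(-1,4 \right)} \right)} + 408\right) \left(-398\right) = \left(2 \left(\frac{25}{3} - - \frac{1}{3}\right)^{2} + 408\right) \left(-398\right) = \left(2 \left(\frac{25}{3} + \frac{1}{3}\right)^{2} + 408\right) \left(-398\right) = \left(2 \left(\frac{26}{3}\right)^{2} + 408\right) \left(-398\right) = \left(2 \cdot \frac{676}{9} + 408\right) \left(-398\right) = \left(\frac{1352}{9} + 408\right) \left(-398\right) = \frac{5024}{9} \left(-398\right) = - \frac{1999552}{9}$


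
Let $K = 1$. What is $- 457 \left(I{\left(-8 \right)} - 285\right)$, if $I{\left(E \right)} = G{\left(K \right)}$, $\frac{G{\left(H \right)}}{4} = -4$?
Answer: $137557$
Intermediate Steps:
$G{\left(H \right)} = -16$ ($G{\left(H \right)} = 4 \left(-4\right) = -16$)
$I{\left(E \right)} = -16$
$- 457 \left(I{\left(-8 \right)} - 285\right) = - 457 \left(-16 - 285\right) = \left(-457\right) \left(-301\right) = 137557$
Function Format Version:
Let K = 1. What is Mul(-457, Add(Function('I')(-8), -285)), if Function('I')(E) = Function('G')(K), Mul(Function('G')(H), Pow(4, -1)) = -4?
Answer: 137557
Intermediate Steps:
Function('G')(H) = -16 (Function('G')(H) = Mul(4, -4) = -16)
Function('I')(E) = -16
Mul(-457, Add(Function('I')(-8), -285)) = Mul(-457, Add(-16, -285)) = Mul(-457, -301) = 137557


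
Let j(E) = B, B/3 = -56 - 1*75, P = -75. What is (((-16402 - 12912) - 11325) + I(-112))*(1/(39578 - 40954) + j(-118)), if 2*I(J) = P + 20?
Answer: 43982365077/2752 ≈ 1.5982e+7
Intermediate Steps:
B = -393 (B = 3*(-56 - 1*75) = 3*(-56 - 75) = 3*(-131) = -393)
I(J) = -55/2 (I(J) = (-75 + 20)/2 = (½)*(-55) = -55/2)
j(E) = -393
(((-16402 - 12912) - 11325) + I(-112))*(1/(39578 - 40954) + j(-118)) = (((-16402 - 12912) - 11325) - 55/2)*(1/(39578 - 40954) - 393) = ((-29314 - 11325) - 55/2)*(1/(-1376) - 393) = (-40639 - 55/2)*(-1/1376 - 393) = -81333/2*(-540769/1376) = 43982365077/2752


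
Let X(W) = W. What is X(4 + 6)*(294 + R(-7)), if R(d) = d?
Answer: 2870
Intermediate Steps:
X(4 + 6)*(294 + R(-7)) = (4 + 6)*(294 - 7) = 10*287 = 2870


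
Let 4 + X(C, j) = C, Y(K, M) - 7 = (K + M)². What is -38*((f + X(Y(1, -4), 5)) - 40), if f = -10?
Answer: 1444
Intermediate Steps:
Y(K, M) = 7 + (K + M)²
X(C, j) = -4 + C
-38*((f + X(Y(1, -4), 5)) - 40) = -38*((-10 + (-4 + (7 + (1 - 4)²))) - 40) = -38*((-10 + (-4 + (7 + (-3)²))) - 40) = -38*((-10 + (-4 + (7 + 9))) - 40) = -38*((-10 + (-4 + 16)) - 40) = -38*((-10 + 12) - 40) = -38*(2 - 40) = -38*(-38) = 1444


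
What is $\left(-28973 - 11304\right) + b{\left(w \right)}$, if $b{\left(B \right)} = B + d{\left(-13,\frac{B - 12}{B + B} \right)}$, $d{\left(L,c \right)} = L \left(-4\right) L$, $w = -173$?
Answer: $-41126$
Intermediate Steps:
$d{\left(L,c \right)} = - 4 L^{2}$ ($d{\left(L,c \right)} = - 4 L L = - 4 L^{2}$)
$b{\left(B \right)} = -676 + B$ ($b{\left(B \right)} = B - 4 \left(-13\right)^{2} = B - 676 = -676 + B$)
$\left(-28973 - 11304\right) + b{\left(w \right)} = \left(-28973 - 11304\right) - 849 = -40277 - 849 = -41126$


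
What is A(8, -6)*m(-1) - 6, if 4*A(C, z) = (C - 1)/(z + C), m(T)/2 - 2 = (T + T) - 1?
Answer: -31/4 ≈ -7.7500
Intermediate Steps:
m(T) = 2 + 4*T (m(T) = 4 + 2*((T + T) - 1) = 4 + 2*(2*T - 1) = 4 + 2*(-1 + 2*T) = 4 + (-2 + 4*T) = 2 + 4*T)
A(C, z) = (-1 + C)/(4*(C + z)) (A(C, z) = ((C - 1)/(z + C))/4 = ((-1 + C)/(C + z))/4 = (-1 + C)/(4*(C + z)))
A(8, -6)*m(-1) - 6 = ((-1 + 8)/(4*(8 - 6)))*(2 + 4*(-1)) - 6 = ((¼)*7/2)*(2 - 4) - 6 = ((¼)*(½)*7)*(-2) - 6 = (7/8)*(-2) - 6 = -7/4 - 6 = -31/4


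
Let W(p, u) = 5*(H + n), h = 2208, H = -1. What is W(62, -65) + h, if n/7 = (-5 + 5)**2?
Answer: 2203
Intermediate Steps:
n = 0 (n = 7*(-5 + 5)**2 = 7*0**2 = 7*0 = 0)
W(p, u) = -5 (W(p, u) = 5*(-1 + 0) = 5*(-1) = -5)
W(62, -65) + h = -5 + 2208 = 2203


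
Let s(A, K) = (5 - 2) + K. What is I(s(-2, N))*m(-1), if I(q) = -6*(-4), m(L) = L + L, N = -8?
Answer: -48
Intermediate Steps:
m(L) = 2*L
s(A, K) = 3 + K
I(q) = 24
I(s(-2, N))*m(-1) = 24*(2*(-1)) = 24*(-2) = -48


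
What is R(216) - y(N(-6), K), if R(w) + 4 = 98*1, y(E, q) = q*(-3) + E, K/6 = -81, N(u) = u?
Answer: -1358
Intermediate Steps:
K = -486 (K = 6*(-81) = -486)
y(E, q) = E - 3*q (y(E, q) = -3*q + E = E - 3*q)
R(w) = 94 (R(w) = -4 + 98*1 = -4 + 98 = 94)
R(216) - y(N(-6), K) = 94 - (-6 - 3*(-486)) = 94 - (-6 + 1458) = 94 - 1*1452 = 94 - 1452 = -1358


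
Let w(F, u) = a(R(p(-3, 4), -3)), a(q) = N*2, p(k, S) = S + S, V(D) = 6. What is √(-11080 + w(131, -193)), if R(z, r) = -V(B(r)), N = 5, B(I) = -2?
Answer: 3*I*√1230 ≈ 105.21*I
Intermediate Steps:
p(k, S) = 2*S
R(z, r) = -6 (R(z, r) = -1*6 = -6)
a(q) = 10 (a(q) = 5*2 = 10)
w(F, u) = 10
√(-11080 + w(131, -193)) = √(-11080 + 10) = √(-11070) = 3*I*√1230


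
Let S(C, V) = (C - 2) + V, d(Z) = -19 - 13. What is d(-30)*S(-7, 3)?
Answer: 192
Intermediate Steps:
d(Z) = -32
S(C, V) = -2 + C + V (S(C, V) = (-2 + C) + V = -2 + C + V)
d(-30)*S(-7, 3) = -32*(-2 - 7 + 3) = -32*(-6) = 192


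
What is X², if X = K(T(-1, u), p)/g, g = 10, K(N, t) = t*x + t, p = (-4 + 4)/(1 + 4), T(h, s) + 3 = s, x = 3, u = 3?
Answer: 0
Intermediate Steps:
T(h, s) = -3 + s
p = 0 (p = 0/5 = 0*(⅕) = 0)
K(N, t) = 4*t (K(N, t) = t*3 + t = 3*t + t = 4*t)
X = 0 (X = (4*0)/10 = 0*(⅒) = 0)
X² = 0² = 0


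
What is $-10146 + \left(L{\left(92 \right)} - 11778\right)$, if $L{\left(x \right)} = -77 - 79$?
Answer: $-22080$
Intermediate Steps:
$L{\left(x \right)} = -156$ ($L{\left(x \right)} = -77 - 79 = -156$)
$-10146 + \left(L{\left(92 \right)} - 11778\right) = -10146 - 11934 = -22080$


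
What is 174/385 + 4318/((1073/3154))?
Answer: 5243490922/413105 ≈ 12693.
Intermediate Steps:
174/385 + 4318/((1073/3154)) = 174*(1/385) + 4318/((1073*(1/3154))) = 174/385 + 4318/(1073/3154) = 174/385 + 4318*(3154/1073) = 174/385 + 13618972/1073 = 5243490922/413105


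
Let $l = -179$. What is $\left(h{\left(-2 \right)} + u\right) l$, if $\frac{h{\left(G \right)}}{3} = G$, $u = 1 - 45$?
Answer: $8950$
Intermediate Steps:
$u = -44$ ($u = 1 - 45 = -44$)
$h{\left(G \right)} = 3 G$
$\left(h{\left(-2 \right)} + u\right) l = \left(3 \left(-2\right) - 44\right) \left(-179\right) = \left(-6 - 44\right) \left(-179\right) = \left(-50\right) \left(-179\right) = 8950$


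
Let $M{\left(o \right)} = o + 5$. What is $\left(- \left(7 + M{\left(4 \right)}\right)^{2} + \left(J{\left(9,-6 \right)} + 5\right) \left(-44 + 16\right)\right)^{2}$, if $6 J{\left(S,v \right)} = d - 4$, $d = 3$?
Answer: $\frac{1378276}{9} \approx 1.5314 \cdot 10^{5}$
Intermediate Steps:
$M{\left(o \right)} = 5 + o$
$J{\left(S,v \right)} = - \frac{1}{6}$ ($J{\left(S,v \right)} = \frac{3 - 4}{6} = \frac{1}{6} \left(-1\right) = - \frac{1}{6}$)
$\left(- \left(7 + M{\left(4 \right)}\right)^{2} + \left(J{\left(9,-6 \right)} + 5\right) \left(-44 + 16\right)\right)^{2} = \left(- \left(7 + \left(5 + 4\right)\right)^{2} + \left(- \frac{1}{6} + 5\right) \left(-44 + 16\right)\right)^{2} = \left(- \left(7 + 9\right)^{2} + \frac{29}{6} \left(-28\right)\right)^{2} = \left(- 16^{2} - \frac{406}{3}\right)^{2} = \left(\left(-1\right) 256 - \frac{406}{3}\right)^{2} = \left(-256 - \frac{406}{3}\right)^{2} = \left(- \frac{1174}{3}\right)^{2} = \frac{1378276}{9}$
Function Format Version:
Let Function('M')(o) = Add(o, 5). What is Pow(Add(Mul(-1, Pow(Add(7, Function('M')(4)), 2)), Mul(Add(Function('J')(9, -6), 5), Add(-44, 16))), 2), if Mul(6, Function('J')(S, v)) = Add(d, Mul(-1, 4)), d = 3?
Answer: Rational(1378276, 9) ≈ 1.5314e+5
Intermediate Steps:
Function('M')(o) = Add(5, o)
Function('J')(S, v) = Rational(-1, 6) (Function('J')(S, v) = Mul(Rational(1, 6), Add(3, Mul(-1, 4))) = Mul(Rational(1, 6), Add(3, -4)) = Mul(Rational(1, 6), -1) = Rational(-1, 6))
Pow(Add(Mul(-1, Pow(Add(7, Function('M')(4)), 2)), Mul(Add(Function('J')(9, -6), 5), Add(-44, 16))), 2) = Pow(Add(Mul(-1, Pow(Add(7, Add(5, 4)), 2)), Mul(Add(Rational(-1, 6), 5), Add(-44, 16))), 2) = Pow(Add(Mul(-1, Pow(Add(7, 9), 2)), Mul(Rational(29, 6), -28)), 2) = Pow(Add(Mul(-1, Pow(16, 2)), Rational(-406, 3)), 2) = Pow(Add(Mul(-1, 256), Rational(-406, 3)), 2) = Pow(Add(-256, Rational(-406, 3)), 2) = Pow(Rational(-1174, 3), 2) = Rational(1378276, 9)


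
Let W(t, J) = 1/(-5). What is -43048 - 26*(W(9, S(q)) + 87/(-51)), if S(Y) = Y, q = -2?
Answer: -3654868/85 ≈ -42998.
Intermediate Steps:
W(t, J) = -1/5
-43048 - 26*(W(9, S(q)) + 87/(-51)) = -43048 - 26*(-1/5 + 87/(-51)) = -43048 - 26*(-1/5 + 87*(-1/51)) = -43048 - 26*(-1/5 - 29/17) = -43048 - 26*(-162)/85 = -43048 - 1*(-4212/85) = -43048 + 4212/85 = -3654868/85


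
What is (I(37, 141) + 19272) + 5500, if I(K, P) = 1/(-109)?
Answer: 2700147/109 ≈ 24772.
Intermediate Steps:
I(K, P) = -1/109
(I(37, 141) + 19272) + 5500 = (-1/109 + 19272) + 5500 = 2100647/109 + 5500 = 2700147/109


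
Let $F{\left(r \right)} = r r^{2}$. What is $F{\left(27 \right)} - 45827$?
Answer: $-26144$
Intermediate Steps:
$F{\left(r \right)} = r^{3}$
$F{\left(27 \right)} - 45827 = 27^{3} - 45827 = 19683 - 45827 = -26144$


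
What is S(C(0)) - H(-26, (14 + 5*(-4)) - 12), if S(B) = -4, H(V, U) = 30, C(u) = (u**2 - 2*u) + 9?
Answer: -34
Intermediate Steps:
C(u) = 9 + u**2 - 2*u
S(C(0)) - H(-26, (14 + 5*(-4)) - 12) = -4 - 1*30 = -4 - 30 = -34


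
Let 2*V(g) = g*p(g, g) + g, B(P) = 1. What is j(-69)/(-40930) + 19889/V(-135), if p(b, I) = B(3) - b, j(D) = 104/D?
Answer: -3744597026/1741100805 ≈ -2.1507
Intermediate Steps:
p(b, I) = 1 - b
V(g) = g/2 + g*(1 - g)/2 (V(g) = (g*(1 - g) + g)/2 = (g + g*(1 - g))/2 = g/2 + g*(1 - g)/2)
j(-69)/(-40930) + 19889/V(-135) = (104/(-69))/(-40930) + 19889/(((1/2)*(-135)*(2 - 1*(-135)))) = (104*(-1/69))*(-1/40930) + 19889/(((1/2)*(-135)*(2 + 135))) = -104/69*(-1/40930) + 19889/(((1/2)*(-135)*137)) = 52/1412085 + 19889/(-18495/2) = 52/1412085 + 19889*(-2/18495) = 52/1412085 - 39778/18495 = -3744597026/1741100805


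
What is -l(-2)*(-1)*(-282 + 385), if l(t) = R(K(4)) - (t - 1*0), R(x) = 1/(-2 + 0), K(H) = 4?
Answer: 309/2 ≈ 154.50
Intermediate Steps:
R(x) = -½ (R(x) = 1/(-2) = -½)
l(t) = -½ - t (l(t) = -½ - (t - 1*0) = -½ - (t + 0) = -½ - t)
-l(-2)*(-1)*(-282 + 385) = -(-½ - 1*(-2))*(-1)*(-282 + 385) = -(-½ + 2)*(-1)*103 = -(3/2)*(-1)*103 = -(-3)*103/2 = -1*(-309/2) = 309/2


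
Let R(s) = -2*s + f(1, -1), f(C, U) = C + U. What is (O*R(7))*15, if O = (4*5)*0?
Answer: 0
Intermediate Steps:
R(s) = -2*s (R(s) = -2*s + (1 - 1) = -2*s + 0 = -2*s)
O = 0 (O = 20*0 = 0)
(O*R(7))*15 = (0*(-2*7))*15 = (0*(-14))*15 = 0*15 = 0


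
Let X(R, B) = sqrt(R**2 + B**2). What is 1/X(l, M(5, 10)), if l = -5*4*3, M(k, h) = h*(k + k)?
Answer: sqrt(34)/680 ≈ 0.0085749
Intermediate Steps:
M(k, h) = 2*h*k (M(k, h) = h*(2*k) = 2*h*k)
l = -60 (l = -20*3 = -60)
X(R, B) = sqrt(B**2 + R**2)
1/X(l, M(5, 10)) = 1/(sqrt((2*10*5)**2 + (-60)**2)) = 1/(sqrt(100**2 + 3600)) = 1/(sqrt(10000 + 3600)) = 1/(sqrt(13600)) = 1/(20*sqrt(34)) = sqrt(34)/680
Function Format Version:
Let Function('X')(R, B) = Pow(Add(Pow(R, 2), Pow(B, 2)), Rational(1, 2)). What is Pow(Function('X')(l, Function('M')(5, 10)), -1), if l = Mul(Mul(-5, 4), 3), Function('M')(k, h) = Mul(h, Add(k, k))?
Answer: Mul(Rational(1, 680), Pow(34, Rational(1, 2))) ≈ 0.0085749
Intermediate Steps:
Function('M')(k, h) = Mul(2, h, k) (Function('M')(k, h) = Mul(h, Mul(2, k)) = Mul(2, h, k))
l = -60 (l = Mul(-20, 3) = -60)
Function('X')(R, B) = Pow(Add(Pow(B, 2), Pow(R, 2)), Rational(1, 2))
Pow(Function('X')(l, Function('M')(5, 10)), -1) = Pow(Pow(Add(Pow(Mul(2, 10, 5), 2), Pow(-60, 2)), Rational(1, 2)), -1) = Pow(Pow(Add(Pow(100, 2), 3600), Rational(1, 2)), -1) = Pow(Pow(Add(10000, 3600), Rational(1, 2)), -1) = Pow(Pow(13600, Rational(1, 2)), -1) = Pow(Mul(20, Pow(34, Rational(1, 2))), -1) = Mul(Rational(1, 680), Pow(34, Rational(1, 2)))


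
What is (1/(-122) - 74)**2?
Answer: 81522841/14884 ≈ 5477.2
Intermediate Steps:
(1/(-122) - 74)**2 = (-1/122 - 74)**2 = (-9029/122)**2 = 81522841/14884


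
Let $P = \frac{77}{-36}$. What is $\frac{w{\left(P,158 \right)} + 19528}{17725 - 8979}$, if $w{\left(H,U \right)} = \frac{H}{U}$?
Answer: $\frac{111075187}{49747248} \approx 2.2328$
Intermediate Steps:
$P = - \frac{77}{36}$ ($P = 77 \left(- \frac{1}{36}\right) = - \frac{77}{36} \approx -2.1389$)
$\frac{w{\left(P,158 \right)} + 19528}{17725 - 8979} = \frac{- \frac{77}{36 \cdot 158} + 19528}{17725 - 8979} = \frac{\left(- \frac{77}{36}\right) \frac{1}{158} + 19528}{8746} = \left(- \frac{77}{5688} + 19528\right) \frac{1}{8746} = \frac{111075187}{5688} \cdot \frac{1}{8746} = \frac{111075187}{49747248}$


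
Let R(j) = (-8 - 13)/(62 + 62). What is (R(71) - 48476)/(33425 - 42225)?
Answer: 1202209/218240 ≈ 5.5087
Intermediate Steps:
R(j) = -21/124
(R(71) - 48476)/(33425 - 42225) = (-21/124 - 48476)/(33425 - 42225) = -6011045/124/(-8800) = -6011045/124*(-1/8800) = 1202209/218240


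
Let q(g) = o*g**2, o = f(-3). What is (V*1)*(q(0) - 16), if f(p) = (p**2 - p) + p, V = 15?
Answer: -240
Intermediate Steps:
f(p) = p**2
o = 9 (o = (-3)**2 = 9)
q(g) = 9*g**2
(V*1)*(q(0) - 16) = (15*1)*(9*0**2 - 16) = 15*(9*0 - 16) = 15*(0 - 16) = 15*(-16) = -240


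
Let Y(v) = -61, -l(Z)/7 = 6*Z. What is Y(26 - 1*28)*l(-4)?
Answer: -10248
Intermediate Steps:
l(Z) = -42*Z
Y(26 - 1*28)*l(-4) = -(-2562)*(-4) = -61*168 = -10248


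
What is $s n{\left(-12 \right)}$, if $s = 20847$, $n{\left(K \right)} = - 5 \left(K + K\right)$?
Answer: $2501640$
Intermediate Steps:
$n{\left(K \right)} = - 10 K$ ($n{\left(K \right)} = - 5 \cdot 2 K = - 10 K$)
$s n{\left(-12 \right)} = 20847 \left(\left(-10\right) \left(-12\right)\right) = 20847 \cdot 120 = 2501640$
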